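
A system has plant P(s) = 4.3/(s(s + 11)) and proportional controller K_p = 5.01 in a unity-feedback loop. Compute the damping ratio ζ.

ζ = 1.18

The closed-loop denominator is s(s+11) + 5.01·4.3 = s² + 11s + 21.54.
So ω_n² = 21.54 ⇒ ω_n = 4.641 rad/s, and ζ = 11/(2ω_n) = 1.18.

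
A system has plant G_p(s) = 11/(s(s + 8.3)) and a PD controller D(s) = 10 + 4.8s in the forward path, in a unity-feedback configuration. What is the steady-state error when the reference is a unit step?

The open loop D(s)G_p(s) has a pole at the origin (type 1), so the static position error constant is infinite and e_ss = 1/(1+∞) = 0.

0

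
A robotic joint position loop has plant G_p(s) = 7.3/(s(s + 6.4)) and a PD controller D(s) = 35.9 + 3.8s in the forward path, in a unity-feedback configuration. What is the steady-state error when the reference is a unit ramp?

The loop has one pole at the origin (type 1). Velocity error constant K_v = lim_{s→0} s·D(s)G_p(s) = 35.9·7.3/6.4 = 40.95.
Steady-state error to a unit ramp: e_ss = 1/K_v = 0.0244.

0.0244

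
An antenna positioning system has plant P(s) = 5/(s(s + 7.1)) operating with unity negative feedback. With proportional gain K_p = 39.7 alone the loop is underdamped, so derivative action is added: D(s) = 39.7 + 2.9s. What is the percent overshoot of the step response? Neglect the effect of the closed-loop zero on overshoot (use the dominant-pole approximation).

Forward path: (39.7 + 2.9s)·5/(s(s+7.1)). The closed-loop characteristic equation is s² + (7.1 + 5·2.9)s + 5·39.7 = 0.
That is s² + 21.6s + 198.5 = 0, so ω_n = 14.09 rad/s and ζ = 21.6/(2·14.09) = 0.7666.
%OS = 100·exp(−πζ/√(1−ζ²)) = 2.35%.

2.35%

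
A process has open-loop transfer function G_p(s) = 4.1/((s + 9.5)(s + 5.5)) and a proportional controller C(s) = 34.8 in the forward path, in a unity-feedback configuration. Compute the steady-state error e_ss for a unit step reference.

0.268

The loop is type 0. Static position error constant K_pos = C(0)·G_p(0) = 34.8·0.07847 = 2.731.
Steady-state error to a unit step: e_ss = 1/(1+K_pos) = 1/3.731 = 0.268.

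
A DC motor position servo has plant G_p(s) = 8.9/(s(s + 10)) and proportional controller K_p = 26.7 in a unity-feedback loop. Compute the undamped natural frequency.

ω_n = 15.4 rad/s

1 + K_p·G_p(s) = 0 gives s² + 10s + 237.6 = 0.
So ω_n² = 237.6 ⇒ ω_n = 15.42 rad/s, and ζ = 10/(2ω_n) = 0.324.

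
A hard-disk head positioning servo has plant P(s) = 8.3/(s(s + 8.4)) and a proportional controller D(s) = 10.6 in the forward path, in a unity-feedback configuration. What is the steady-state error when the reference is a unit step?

The open loop D(s)P(s) has a pole at the origin (type 1), so the static position error constant is infinite and e_ss = 1/(1+∞) = 0.

0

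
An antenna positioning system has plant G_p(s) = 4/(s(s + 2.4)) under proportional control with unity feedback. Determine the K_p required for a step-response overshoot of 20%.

From %OS = 100·exp(−πζ/√(1−ζ²)) = 20%, ζ = −ln(0.2)/√(π²+ln²(0.2)) = 0.4559.
Characteristic equation s² + 2.4s + 4K_p = 0 gives ζ = 2.4/(2√(4K_p)).
Setting ζ = 0.4559: √(4K_p) = 2.4/(2·0.4559) = 2.632, so K_p = 6.927/4 = 1.73.

K_p = 1.73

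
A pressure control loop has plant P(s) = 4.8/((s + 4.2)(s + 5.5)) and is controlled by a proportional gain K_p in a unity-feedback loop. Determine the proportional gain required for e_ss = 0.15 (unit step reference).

For a type-0 loop with proportional control, e_ss = 1/(1 + K_p·P(0)).
P(0) = 0.2078. Require 1/(1 + K_p·0.2078) = 0.15, so 1 + 0.2078·K_p = 6.667.
K_p = (6.667 − 1)/0.2078 = 27.3.

K_p = 27.3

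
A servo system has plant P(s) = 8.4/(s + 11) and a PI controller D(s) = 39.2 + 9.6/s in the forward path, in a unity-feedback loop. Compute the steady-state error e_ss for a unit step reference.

0

The open loop D(s)P(s) has a pole at the origin (type 1), so the static position error constant is infinite and e_ss = 1/(1+∞) = 0.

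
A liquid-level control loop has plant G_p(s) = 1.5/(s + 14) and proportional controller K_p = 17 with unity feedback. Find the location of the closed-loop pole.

Closed-loop transfer function: T(s) = K_p·G_p(s)/(1 + K_p·G_p(s)) = 25.5/(s + 14 + 25.5) = 25.5/(s + 39.5).
The closed-loop pole is at s = −39.5.

s = -39.5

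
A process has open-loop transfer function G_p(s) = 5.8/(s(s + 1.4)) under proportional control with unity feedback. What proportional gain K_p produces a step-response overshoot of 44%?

From %OS = 100·exp(−πζ/√(1−ζ²)) = 44%, ζ = −ln(0.44)/√(π²+ln²(0.44)) = 0.2528.
Characteristic equation s² + 1.4s + 5.8K_p = 0 gives ζ = 1.4/(2√(5.8K_p)).
Setting ζ = 0.2528: √(5.8K_p) = 1.4/(2·0.2528) = 2.769, so K_p = 7.665/5.8 = 1.32.

K_p = 1.32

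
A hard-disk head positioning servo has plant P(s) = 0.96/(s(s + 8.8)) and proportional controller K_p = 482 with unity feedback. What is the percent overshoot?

From 1 + K_pP(s) = 0: s² + 8.8s + 462.7 = 0 ⇒ ω_n = 21.51, ζ = 0.2045.
%OS = 100·exp(−πζ/√(1−ζ²)) = 100·exp(−π·0.2045/√0.9582) = 51.9%.

51.9%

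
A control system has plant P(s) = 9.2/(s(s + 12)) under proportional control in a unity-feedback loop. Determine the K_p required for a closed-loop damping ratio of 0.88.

Closed-loop characteristic equation: s² + 12s + K_p·9.2 = 0.
So ω_n = √(9.2K_p) and 2ζω_n = 12, giving ζ = 12/(2√(9.2K_p)).
Setting ζ = 0.88: √(9.2K_p) = 12/(2·0.88) = 6.818, so K_p = 46.49/9.2 = 5.05.

K_p = 5.05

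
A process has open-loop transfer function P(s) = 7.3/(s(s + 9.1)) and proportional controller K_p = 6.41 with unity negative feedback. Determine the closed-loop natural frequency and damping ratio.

ω_n = 6.84 rad/s, ζ = 0.665

The closed-loop denominator is s(s+9.1) + 6.41·7.3 = s² + 9.1s + 46.79.
So ω_n² = 46.79 ⇒ ω_n = 6.841 rad/s, and ζ = 9.1/(2ω_n) = 0.665.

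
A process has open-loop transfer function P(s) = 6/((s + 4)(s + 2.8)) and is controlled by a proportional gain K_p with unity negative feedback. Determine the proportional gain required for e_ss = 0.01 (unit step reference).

For a type-0 loop with proportional control, e_ss = 1/(1 + K_p·P(0)).
P(0) = 0.5357. Require 1/(1 + K_p·0.5357) = 0.01, so 1 + 0.5357·K_p = 100.
K_p = (100 − 1)/0.5357 = 185.

K_p = 185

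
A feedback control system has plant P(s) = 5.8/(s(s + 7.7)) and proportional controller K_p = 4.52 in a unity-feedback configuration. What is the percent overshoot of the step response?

2.78%

The closed-loop denominator s² + 7.7s + 26.22 gives ω_n = √26.22 = 5.12 and ζ = 7.7/(2ω_n) = 0.7519.
%OS = 100·exp(−πζ/√(1−ζ²)) = 100·exp(−π·0.7519/√0.4346) = 2.78%.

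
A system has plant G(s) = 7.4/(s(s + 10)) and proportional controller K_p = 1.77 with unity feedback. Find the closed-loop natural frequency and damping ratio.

ω_n = 3.62 rad/s, ζ = 1.38

With unity feedback the closed-loop characteristic equation is s² + 10s + 1.77·7.4 = s² + 10s + 13.1 = 0.
Matching s² + 2ζω_n s + ω_n²: ω_n = √13.1 = 3.619 rad/s and 2ζω_n = 10, so ζ = 10/(2·3.619) = 1.38.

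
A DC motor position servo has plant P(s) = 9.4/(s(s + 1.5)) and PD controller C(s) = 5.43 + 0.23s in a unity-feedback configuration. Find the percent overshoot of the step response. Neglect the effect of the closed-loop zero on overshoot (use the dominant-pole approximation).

Forward path: (5.43 + 0.23s)·9.4/(s(s+1.5)). The closed-loop characteristic equation is s² + (1.5 + 9.4·0.23)s + 9.4·5.43 = 0.
That is s² + 3.662s + 51.04 = 0, so ω_n = 7.144 rad/s and ζ = 3.662/(2·7.144) = 0.2563.
%OS = 100·exp(−πζ/√(1−ζ²)) = 43.5%.

43.5%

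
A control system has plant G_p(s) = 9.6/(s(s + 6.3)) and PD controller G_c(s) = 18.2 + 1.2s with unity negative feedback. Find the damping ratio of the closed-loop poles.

Forward path: (18.2 + 1.2s)·9.6/(s(s+6.3)). The closed-loop characteristic equation is s² + (6.3 + 9.6·1.2)s + 9.6·18.2 = 0.
That is s² + 17.82s + 174.7 = 0, so ω_n = 13.22 rad/s and ζ = 17.82/(2·13.22) = 0.6741.

ζ = 0.674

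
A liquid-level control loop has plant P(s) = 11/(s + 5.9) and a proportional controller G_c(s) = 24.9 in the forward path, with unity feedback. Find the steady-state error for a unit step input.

0.0211

The loop is type 0. Static position error constant K_pos = G_c(0)·P(0) = 24.9·1.864 = 46.42.
Steady-state error to a unit step: e_ss = 1/(1+K_pos) = 1/47.42 = 0.0211.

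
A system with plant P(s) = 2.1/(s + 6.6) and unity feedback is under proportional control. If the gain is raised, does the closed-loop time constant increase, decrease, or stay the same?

The closed-loop bandwidth 6.6+K_p·2.1 grows with K_p, so τ shrinks.

decrease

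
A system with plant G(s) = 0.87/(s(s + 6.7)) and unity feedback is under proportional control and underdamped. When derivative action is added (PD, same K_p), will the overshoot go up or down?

decrease

With PD the characteristic equation becomes s² + (a + K·K_d)s + K·K_p = 0; the damping term grows, ζ rises, overshoot falls.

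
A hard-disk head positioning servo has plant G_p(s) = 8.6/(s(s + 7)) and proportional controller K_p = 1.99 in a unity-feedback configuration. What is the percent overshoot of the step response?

From 1 + K_pG_p(s) = 0: s² + 7s + 17.11 = 0 ⇒ ω_n = 4.137, ζ = 0.846.
%OS = 100·exp(−πζ/√(1−ζ²)) = 100·exp(−π·0.846/√0.2842) = 0.684%.

0.684%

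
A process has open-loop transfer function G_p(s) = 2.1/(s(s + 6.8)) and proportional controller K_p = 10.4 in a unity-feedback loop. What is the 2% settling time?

T_s ≈ 1.18 s

The closed-loop denominator s² + 6.8s + 21.84 gives ω_n = √21.84 = 4.673 and ζ = 6.8/(2ω_n) = 0.7275.
2% settling time T_s ≈ 4/(ζω_n) = 4/3.4 = 1.18 s.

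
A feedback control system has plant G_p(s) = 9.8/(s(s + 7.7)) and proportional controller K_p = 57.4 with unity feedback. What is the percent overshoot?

The closed-loop denominator s² + 7.7s + 562.5 gives ω_n = √562.5 = 23.72 and ζ = 7.7/(2ω_n) = 0.1623.
%OS = 100·exp(−πζ/√(1−ζ²)) = 100·exp(−π·0.1623/√0.9736) = 59.6%.

59.6%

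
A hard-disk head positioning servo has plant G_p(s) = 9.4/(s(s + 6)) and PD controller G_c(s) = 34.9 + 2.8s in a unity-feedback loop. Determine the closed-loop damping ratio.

ζ = 0.892

Forward path: (34.9 + 2.8s)·9.4/(s(s+6)). The closed-loop characteristic equation is s² + (6 + 9.4·2.8)s + 9.4·34.9 = 0.
That is s² + 32.32s + 328.1 = 0, so ω_n = 18.11 rad/s and ζ = 32.32/(2·18.11) = 0.8922.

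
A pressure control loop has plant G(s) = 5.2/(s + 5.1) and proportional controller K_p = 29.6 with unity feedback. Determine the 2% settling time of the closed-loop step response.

Closed-loop transfer function: T(s) = K_p·G(s)/(1 + K_p·G(s)) = 153.9/(s + 5.1 + 153.9) = 153.9/(s + 159).
Time constant τ = 1/159 = 0.006289 s, so the 2% settling time is about 4τ = 0.0252 s.

T_s ≈ 0.0252 s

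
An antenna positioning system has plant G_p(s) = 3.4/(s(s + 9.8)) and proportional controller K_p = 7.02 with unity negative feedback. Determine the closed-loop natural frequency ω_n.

With unity feedback the closed-loop characteristic equation is s² + 9.8s + 7.02·3.4 = s² + 9.8s + 23.87 = 0.
So ω_n² = 23.87 ⇒ ω_n = 4.885 rad/s, and ζ = 9.8/(2ω_n) = 1.

ω_n = 4.89 rad/s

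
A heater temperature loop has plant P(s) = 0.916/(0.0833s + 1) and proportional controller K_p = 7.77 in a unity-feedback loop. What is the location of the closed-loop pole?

Closed loop: T(s) = K_p·P/(1+K_p·P) = 7.117/(0.0833s + 1 + 7.117), with pole at s = −(1 + 7.117)/0.0833 = −97.45.

s = -97.45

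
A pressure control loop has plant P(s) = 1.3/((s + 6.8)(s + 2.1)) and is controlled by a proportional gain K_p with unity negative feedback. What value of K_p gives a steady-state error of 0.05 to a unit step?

Steady-state error for a unit step on this type-0 loop is 1/(1 + K_p·P(0)).
P(0) = 0.09104. Require 1/(1 + K_p·0.09104) = 0.05, so 1 + 0.09104·K_p = 20.
K_p = (20 − 1)/0.09104 = 209.

K_p = 209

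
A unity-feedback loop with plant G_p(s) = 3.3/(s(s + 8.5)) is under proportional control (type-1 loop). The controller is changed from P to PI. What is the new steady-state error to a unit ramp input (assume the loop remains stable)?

0

The integrator raises the loop to type 2, so K_v → ∞ and e_ss to a ramp is zero.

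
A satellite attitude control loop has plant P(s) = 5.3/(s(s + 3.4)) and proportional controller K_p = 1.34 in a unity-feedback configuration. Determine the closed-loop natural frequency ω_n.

ω_n = 2.66 rad/s

1 + K_p·P(s) = 0 gives s² + 3.4s + 7.102 = 0.
Matching s² + 2ζω_n s + ω_n²: ω_n = √7.102 = 2.665 rad/s and 2ζω_n = 3.4, so ζ = 3.4/(2·2.665) = 0.638.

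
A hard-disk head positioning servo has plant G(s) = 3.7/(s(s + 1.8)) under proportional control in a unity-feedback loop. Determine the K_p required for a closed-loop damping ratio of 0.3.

K_p = 2.43

Closed-loop characteristic equation: s² + 1.8s + K_p·3.7 = 0.
So ω_n = √(3.7K_p) and 2ζω_n = 1.8, giving ζ = 1.8/(2√(3.7K_p)).
Setting ζ = 0.3: √(3.7K_p) = 1.8/(2·0.3) = 3, so K_p = 9/3.7 = 2.43.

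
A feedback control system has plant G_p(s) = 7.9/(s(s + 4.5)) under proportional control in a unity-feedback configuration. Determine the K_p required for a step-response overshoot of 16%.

From %OS = 100·exp(−πζ/√(1−ζ²)) = 16%, ζ = −ln(0.16)/√(π²+ln²(0.16)) = 0.5039.
Characteristic equation s² + 4.5s + 7.9K_p = 0 gives ζ = 4.5/(2√(7.9K_p)).
Setting ζ = 0.5039: √(7.9K_p) = 4.5/(2·0.5039) = 4.465, so K_p = 19.94/7.9 = 2.52.

K_p = 2.52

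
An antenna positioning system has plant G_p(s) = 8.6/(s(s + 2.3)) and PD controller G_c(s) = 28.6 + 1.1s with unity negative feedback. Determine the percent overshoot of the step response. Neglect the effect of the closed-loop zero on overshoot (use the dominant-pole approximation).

Forward path: (28.6 + 1.1s)·8.6/(s(s+2.3)). The closed-loop characteristic equation is s² + (2.3 + 8.6·1.1)s + 8.6·28.6 = 0.
That is s² + 11.76s + 246 = 0, so ω_n = 15.68 rad/s and ζ = 11.76/(2·15.68) = 0.3749.
%OS = 100·exp(−πζ/√(1−ζ²)) = 28.1%.

28.1%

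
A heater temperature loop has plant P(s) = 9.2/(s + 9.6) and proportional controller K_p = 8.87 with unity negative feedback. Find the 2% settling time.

Closed-loop transfer function: T(s) = K_p·P(s)/(1 + K_p·P(s)) = 81.6/(s + 9.6 + 81.6) = 81.6/(s + 91.2).
Time constant τ = 1/91.2 = 0.01096 s, so the 2% settling time is about 4τ = 0.0439 s.

T_s ≈ 0.0439 s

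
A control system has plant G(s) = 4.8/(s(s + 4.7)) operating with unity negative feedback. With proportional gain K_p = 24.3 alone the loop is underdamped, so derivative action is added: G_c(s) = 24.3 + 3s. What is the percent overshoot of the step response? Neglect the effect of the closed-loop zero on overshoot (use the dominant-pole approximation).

0.261%

Forward path: (24.3 + 3s)·4.8/(s(s+4.7)). The closed-loop characteristic equation is s² + (4.7 + 4.8·3)s + 4.8·24.3 = 0.
That is s² + 19.1s + 116.6 = 0, so ω_n = 10.8 rad/s and ζ = 19.1/(2·10.8) = 0.8843.
%OS = 100·exp(−πζ/√(1−ζ²)) = 0.261%.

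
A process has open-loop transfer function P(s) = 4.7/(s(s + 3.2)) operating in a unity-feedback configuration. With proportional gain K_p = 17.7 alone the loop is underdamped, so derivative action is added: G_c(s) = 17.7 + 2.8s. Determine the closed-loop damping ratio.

ζ = 0.897

Forward path: (17.7 + 2.8s)·4.7/(s(s+3.2)). The closed-loop characteristic equation is s² + (3.2 + 4.7·2.8)s + 4.7·17.7 = 0.
That is s² + 16.36s + 83.19 = 0, so ω_n = 9.121 rad/s and ζ = 16.36/(2·9.121) = 0.8968.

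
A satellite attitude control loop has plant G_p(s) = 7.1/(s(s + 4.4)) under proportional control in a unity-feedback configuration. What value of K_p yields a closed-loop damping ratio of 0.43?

Closed-loop characteristic equation: s² + 4.4s + K_p·7.1 = 0.
So ω_n = √(7.1K_p) and 2ζω_n = 4.4, giving ζ = 4.4/(2√(7.1K_p)).
Setting ζ = 0.43: √(7.1K_p) = 4.4/(2·0.43) = 5.116, so K_p = 26.18/7.1 = 3.69.

K_p = 3.69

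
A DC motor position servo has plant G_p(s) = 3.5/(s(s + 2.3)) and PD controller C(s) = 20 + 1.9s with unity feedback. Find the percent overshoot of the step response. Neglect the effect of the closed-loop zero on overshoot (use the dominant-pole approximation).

13.7%

Forward path: (20 + 1.9s)·3.5/(s(s+2.3)). The closed-loop characteristic equation is s² + (2.3 + 3.5·1.9)s + 3.5·20 = 0.
That is s² + 8.95s + 70 = 0, so ω_n = 8.367 rad/s and ζ = 8.95/(2·8.367) = 0.5349.
%OS = 100·exp(−πζ/√(1−ζ²)) = 13.7%.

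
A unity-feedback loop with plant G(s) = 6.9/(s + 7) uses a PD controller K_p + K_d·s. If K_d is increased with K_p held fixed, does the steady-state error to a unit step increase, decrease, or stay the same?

K_d affects only the transient (the s-coefficient); the DC loop gain, and hence e_ss, depends only on K_p.

unchanged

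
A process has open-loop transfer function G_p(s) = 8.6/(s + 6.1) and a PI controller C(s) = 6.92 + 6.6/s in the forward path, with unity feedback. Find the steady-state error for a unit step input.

0

The open loop C(s)G_p(s) has a pole at the origin (type 1), so the static position error constant is infinite and e_ss = 1/(1+∞) = 0.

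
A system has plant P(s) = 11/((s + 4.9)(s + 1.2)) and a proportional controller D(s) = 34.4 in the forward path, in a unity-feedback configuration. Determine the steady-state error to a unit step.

0.0153

The loop is type 0. Static position error constant K_pos = D(0)·P(0) = 34.4·1.871 = 64.35.
Steady-state error to a unit step: e_ss = 1/(1+K_pos) = 1/65.35 = 0.0153.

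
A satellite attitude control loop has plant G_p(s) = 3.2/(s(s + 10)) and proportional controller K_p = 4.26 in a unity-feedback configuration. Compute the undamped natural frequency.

1 + K_p·G_p(s) = 0 gives s² + 10s + 13.63 = 0.
Matching s² + 2ζω_n s + ω_n²: ω_n = √13.63 = 3.692 rad/s and 2ζω_n = 10, so ζ = 10/(2·3.692) = 1.35.

ω_n = 3.69 rad/s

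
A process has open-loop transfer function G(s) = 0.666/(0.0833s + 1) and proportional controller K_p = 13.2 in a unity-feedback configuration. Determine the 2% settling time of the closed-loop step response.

T_s ≈ 0.034 s

Closed loop: T(s) = K_p·G/(1+K_p·G) = 8.791/(0.0833s + 1 + 8.791), with pole at s = −(1 + 8.791)/0.0833 = −117.5.
τ = 1/117.5 = 0.008508 s, so 2% settling time ≈ 4τ = 0.034 s.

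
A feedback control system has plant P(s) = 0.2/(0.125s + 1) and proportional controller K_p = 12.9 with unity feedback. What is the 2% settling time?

Closed loop: T(s) = K_p·P/(1+K_p·P) = 2.58/(0.125s + 1 + 2.58), with pole at s = −(1 + 2.58)/0.125 = −28.64.
τ = 1/28.64 = 0.03492 s, so 2% settling time ≈ 4τ = 0.14 s.

T_s ≈ 0.14 s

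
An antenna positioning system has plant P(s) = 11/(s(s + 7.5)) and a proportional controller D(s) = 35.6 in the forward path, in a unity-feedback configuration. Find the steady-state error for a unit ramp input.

0.0192

The loop has one pole at the origin (type 1). Velocity error constant K_v = lim_{s→0} s·D(s)P(s) = 35.6·11/7.5 = 52.21.
Steady-state error to a unit ramp: e_ss = 1/K_v = 0.0192.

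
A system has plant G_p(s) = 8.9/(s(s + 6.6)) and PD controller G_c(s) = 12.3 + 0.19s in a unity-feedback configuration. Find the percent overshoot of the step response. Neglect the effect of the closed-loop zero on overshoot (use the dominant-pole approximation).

25.8%

Forward path: (12.3 + 0.19s)·8.9/(s(s+6.6)). The closed-loop characteristic equation is s² + (6.6 + 8.9·0.19)s + 8.9·12.3 = 0.
That is s² + 8.291s + 109.5 = 0, so ω_n = 10.46 rad/s and ζ = 8.291/(2·10.46) = 0.3962.
%OS = 100·exp(−πζ/√(1−ζ²)) = 25.8%.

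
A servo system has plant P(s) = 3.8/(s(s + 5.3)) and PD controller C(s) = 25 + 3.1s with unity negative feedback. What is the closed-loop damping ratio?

Forward path: (25 + 3.1s)·3.8/(s(s+5.3)). The closed-loop characteristic equation is s² + (5.3 + 3.8·3.1)s + 3.8·25 = 0.
That is s² + 17.08s + 95 = 0, so ω_n = 9.747 rad/s and ζ = 17.08/(2·9.747) = 0.8762.

ζ = 0.876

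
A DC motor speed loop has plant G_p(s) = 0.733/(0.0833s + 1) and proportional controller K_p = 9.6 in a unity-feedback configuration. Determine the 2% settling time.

T_s ≈ 0.0415 s

Closed loop: T(s) = K_p·G_p/(1+K_p·G_p) = 7.037/(0.0833s + 1 + 7.037), with pole at s = −(1 + 7.037)/0.0833 = −96.48.
τ = 1/96.48 = 0.01036 s, so 2% settling time ≈ 4τ = 0.0415 s.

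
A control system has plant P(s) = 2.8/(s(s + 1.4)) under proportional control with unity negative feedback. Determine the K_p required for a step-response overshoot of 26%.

From %OS = 100·exp(−πζ/√(1−ζ²)) = 26%, ζ = −ln(0.26)/√(π²+ln²(0.26)) = 0.3941.
Characteristic equation s² + 1.4s + 2.8K_p = 0 gives ζ = 1.4/(2√(2.8K_p)).
Setting ζ = 0.3941: √(2.8K_p) = 1.4/(2·0.3941) = 1.776, so K_p = 3.155/2.8 = 1.13.

K_p = 1.13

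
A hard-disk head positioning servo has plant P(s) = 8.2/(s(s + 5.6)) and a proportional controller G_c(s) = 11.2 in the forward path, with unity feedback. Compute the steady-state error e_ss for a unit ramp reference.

0.061

The loop has one pole at the origin (type 1). Velocity error constant K_v = lim_{s→0} s·G_c(s)P(s) = 11.2·8.2/5.6 = 16.4.
Steady-state error to a unit ramp: e_ss = 1/K_v = 0.061.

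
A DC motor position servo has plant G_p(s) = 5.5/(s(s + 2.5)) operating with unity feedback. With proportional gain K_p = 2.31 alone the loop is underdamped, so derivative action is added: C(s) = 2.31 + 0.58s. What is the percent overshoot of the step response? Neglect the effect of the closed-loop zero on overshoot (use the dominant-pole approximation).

Forward path: (2.31 + 0.58s)·5.5/(s(s+2.5)). The closed-loop characteristic equation is s² + (2.5 + 5.5·0.58)s + 5.5·2.31 = 0.
That is s² + 5.69s + 12.71 = 0, so ω_n = 3.564 rad/s and ζ = 5.69/(2·3.564) = 0.7982.
%OS = 100·exp(−πζ/√(1−ζ²)) = 1.56%.

1.56%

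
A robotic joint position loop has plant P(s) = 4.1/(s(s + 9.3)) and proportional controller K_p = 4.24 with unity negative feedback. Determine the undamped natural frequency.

ω_n = 4.17 rad/s

With unity feedback the closed-loop characteristic equation is s² + 9.3s + 4.24·4.1 = s² + 9.3s + 17.38 = 0.
Matching s² + 2ζω_n s + ω_n²: ω_n = √17.38 = 4.169 rad/s and 2ζω_n = 9.3, so ζ = 9.3/(2·4.169) = 1.12.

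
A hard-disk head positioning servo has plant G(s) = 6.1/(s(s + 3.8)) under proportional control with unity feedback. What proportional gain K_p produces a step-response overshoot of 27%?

From %OS = 100·exp(−πζ/√(1−ζ²)) = 27%, ζ = −ln(0.27)/√(π²+ln²(0.27)) = 0.3847.
Characteristic equation s² + 3.8s + 6.1K_p = 0 gives ζ = 3.8/(2√(6.1K_p)).
Setting ζ = 0.3847: √(6.1K_p) = 3.8/(2·0.3847) = 4.939, so K_p = 24.39/6.1 = 4.

K_p = 4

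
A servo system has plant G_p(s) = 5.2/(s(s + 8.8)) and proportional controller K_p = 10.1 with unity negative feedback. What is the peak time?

Closed-loop characteristic equation: s² + 8.8s + 52.52 = 0, so ω_n = 7.247 rad/s and ζ = 8.8/(2·7.247) = 0.6071.
Damped frequency ω_d = ω_n√(1−ζ²) = 5.758 rad/s, so peak time T_p = π/ω_d = 0.546 s.

T_p = 0.546 s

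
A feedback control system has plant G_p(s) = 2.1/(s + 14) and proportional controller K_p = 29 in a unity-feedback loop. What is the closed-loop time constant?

Closed-loop transfer function: T(s) = K_p·G_p(s)/(1 + K_p·G_p(s)) = 60.9/(s + 14 + 60.9) = 60.9/(s + 74.9).
Time constant τ = 1/74.9 = 0.0134 s.

τ = 0.0134 s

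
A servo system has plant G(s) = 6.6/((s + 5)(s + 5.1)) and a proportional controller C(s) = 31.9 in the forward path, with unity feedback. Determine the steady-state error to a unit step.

The loop is type 0. Static position error constant K_pos = C(0)·G(0) = 31.9·0.2588 = 8.256.
Steady-state error to a unit step: e_ss = 1/(1+K_pos) = 1/9.256 = 0.108.

0.108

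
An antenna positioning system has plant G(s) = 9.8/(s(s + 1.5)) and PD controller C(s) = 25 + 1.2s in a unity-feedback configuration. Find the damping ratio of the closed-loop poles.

Forward path: (25 + 1.2s)·9.8/(s(s+1.5)). The closed-loop characteristic equation is s² + (1.5 + 9.8·1.2)s + 9.8·25 = 0.
That is s² + 13.26s + 245 = 0, so ω_n = 15.65 rad/s and ζ = 13.26/(2·15.65) = 0.4236.

ζ = 0.424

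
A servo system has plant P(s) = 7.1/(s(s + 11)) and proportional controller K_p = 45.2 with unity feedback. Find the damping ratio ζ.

ζ = 0.307

The closed-loop denominator is s(s+11) + 45.2·7.1 = s² + 11s + 320.9.
So ω_n² = 320.9 ⇒ ω_n = 17.91 rad/s, and ζ = 11/(2ω_n) = 0.307.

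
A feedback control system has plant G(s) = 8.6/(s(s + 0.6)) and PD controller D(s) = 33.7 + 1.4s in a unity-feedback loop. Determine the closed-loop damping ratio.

ζ = 0.371

Forward path: (33.7 + 1.4s)·8.6/(s(s+0.6)). The closed-loop characteristic equation is s² + (0.6 + 8.6·1.4)s + 8.6·33.7 = 0.
That is s² + 12.64s + 289.8 = 0, so ω_n = 17.02 rad/s and ζ = 12.64/(2·17.02) = 0.3712.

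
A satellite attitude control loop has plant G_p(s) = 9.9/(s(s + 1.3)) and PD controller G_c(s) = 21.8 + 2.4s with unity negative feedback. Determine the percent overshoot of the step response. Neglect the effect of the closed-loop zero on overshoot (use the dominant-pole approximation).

Forward path: (21.8 + 2.4s)·9.9/(s(s+1.3)). The closed-loop characteristic equation is s² + (1.3 + 9.9·2.4)s + 9.9·21.8 = 0.
That is s² + 25.06s + 215.8 = 0, so ω_n = 14.69 rad/s and ζ = 25.06/(2·14.69) = 0.8529.
%OS = 100·exp(−πζ/√(1−ζ²)) = 0.59%.

0.59%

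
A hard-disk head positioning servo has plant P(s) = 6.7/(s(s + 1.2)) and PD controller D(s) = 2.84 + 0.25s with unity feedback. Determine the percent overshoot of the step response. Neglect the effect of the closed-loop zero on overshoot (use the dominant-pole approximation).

33.4%

Forward path: (2.84 + 0.25s)·6.7/(s(s+1.2)). The closed-loop characteristic equation is s² + (1.2 + 6.7·0.25)s + 6.7·2.84 = 0.
That is s² + 2.875s + 19.03 = 0, so ω_n = 4.362 rad/s and ζ = 2.875/(2·4.362) = 0.3295.
%OS = 100·exp(−πζ/√(1−ζ²)) = 33.4%.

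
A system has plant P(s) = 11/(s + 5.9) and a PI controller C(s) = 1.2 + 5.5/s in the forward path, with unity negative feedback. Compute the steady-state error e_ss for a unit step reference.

The open loop C(s)P(s) has a pole at the origin (type 1), so the static position error constant is infinite and e_ss = 1/(1+∞) = 0.

0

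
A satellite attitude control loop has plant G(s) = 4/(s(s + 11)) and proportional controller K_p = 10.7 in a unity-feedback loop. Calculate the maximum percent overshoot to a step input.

0.762%

The closed-loop denominator s² + 11s + 42.8 gives ω_n = √42.8 = 6.542 and ζ = 11/(2ω_n) = 0.8407.
%OS = 100·exp(−πζ/√(1−ζ²)) = 100·exp(−π·0.8407/√0.2932) = 0.762%.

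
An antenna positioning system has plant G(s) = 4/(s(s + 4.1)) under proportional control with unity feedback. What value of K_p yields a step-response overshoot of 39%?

K_p = 12.7

From %OS = 100·exp(−πζ/√(1−ζ²)) = 39%, ζ = −ln(0.39)/√(π²+ln²(0.39)) = 0.2871.
Characteristic equation s² + 4.1s + 4K_p = 0 gives ζ = 4.1/(2√(4K_p)).
Setting ζ = 0.2871: √(4K_p) = 4.1/(2·0.2871) = 7.14, so K_p = 50.98/4 = 12.7.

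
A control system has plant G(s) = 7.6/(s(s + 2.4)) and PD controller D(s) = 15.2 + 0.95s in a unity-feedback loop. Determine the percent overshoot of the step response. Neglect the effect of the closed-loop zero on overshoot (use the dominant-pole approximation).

Forward path: (15.2 + 0.95s)·7.6/(s(s+2.4)). The closed-loop characteristic equation is s² + (2.4 + 7.6·0.95)s + 7.6·15.2 = 0.
That is s² + 9.62s + 115.5 = 0, so ω_n = 10.75 rad/s and ζ = 9.62/(2·10.75) = 0.4475.
%OS = 100·exp(−πζ/√(1−ζ²)) = 20.8%.

20.8%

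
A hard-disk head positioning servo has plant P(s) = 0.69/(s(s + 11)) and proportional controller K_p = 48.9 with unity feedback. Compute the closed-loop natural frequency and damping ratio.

1 + K_p·P(s) = 0 gives s² + 11s + 33.74 = 0.
Matching s² + 2ζω_n s + ω_n²: ω_n = √33.74 = 5.809 rad/s and 2ζω_n = 11, so ζ = 11/(2·5.809) = 0.947.

ω_n = 5.81 rad/s, ζ = 0.947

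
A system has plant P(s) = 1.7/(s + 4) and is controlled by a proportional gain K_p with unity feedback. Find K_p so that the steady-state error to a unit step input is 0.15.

K_p = 13.3

The loop is type 0, so e_ss(step) = 1/(1 + K_pos) with K_pos = K_p·P(0).
P(0) = 0.425. Require 1/(1 + K_p·0.425) = 0.15, so 1 + 0.425·K_p = 6.667.
K_p = (6.667 − 1)/0.425 = 13.3.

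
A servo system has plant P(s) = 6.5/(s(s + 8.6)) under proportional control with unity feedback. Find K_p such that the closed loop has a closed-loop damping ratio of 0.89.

Closed-loop characteristic equation: s² + 8.6s + K_p·6.5 = 0.
So ω_n = √(6.5K_p) and 2ζω_n = 8.6, giving ζ = 8.6/(2√(6.5K_p)).
Setting ζ = 0.89: √(6.5K_p) = 8.6/(2·0.89) = 4.831, so K_p = 23.34/6.5 = 3.59.

K_p = 3.59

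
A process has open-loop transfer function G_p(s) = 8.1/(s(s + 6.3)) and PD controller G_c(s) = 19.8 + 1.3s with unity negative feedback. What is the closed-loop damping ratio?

Forward path: (19.8 + 1.3s)·8.1/(s(s+6.3)). The closed-loop characteristic equation is s² + (6.3 + 8.1·1.3)s + 8.1·19.8 = 0.
That is s² + 16.83s + 160.4 = 0, so ω_n = 12.66 rad/s and ζ = 16.83/(2·12.66) = 0.6645.

ζ = 0.664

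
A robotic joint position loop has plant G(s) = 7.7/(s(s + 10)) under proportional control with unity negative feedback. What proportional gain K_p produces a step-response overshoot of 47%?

K_p = 59.5

From %OS = 100·exp(−πζ/√(1−ζ²)) = 47%, ζ = −ln(0.47)/√(π²+ln²(0.47)) = 0.2337.
Characteristic equation s² + 10s + 7.7K_p = 0 gives ζ = 10/(2√(7.7K_p)).
Setting ζ = 0.2337: √(7.7K_p) = 10/(2·0.2337) = 21.4, so K_p = 457.8/7.7 = 59.5.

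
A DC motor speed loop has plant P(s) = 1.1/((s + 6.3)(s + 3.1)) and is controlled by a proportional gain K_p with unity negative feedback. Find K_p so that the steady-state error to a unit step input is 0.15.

For a type-0 loop with proportional control, e_ss = 1/(1 + K_p·P(0)).
P(0) = 0.05632. Require 1/(1 + K_p·0.05632) = 0.15, so 1 + 0.05632·K_p = 6.667.
K_p = (6.667 − 1)/0.05632 = 101.

K_p = 101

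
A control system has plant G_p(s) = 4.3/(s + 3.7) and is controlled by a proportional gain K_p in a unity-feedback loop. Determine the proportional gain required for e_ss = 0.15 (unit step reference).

The loop is type 0, so e_ss(step) = 1/(1 + K_pos) with K_pos = K_p·G_p(0).
G_p(0) = 1.162. Require 1/(1 + K_p·1.162) = 0.15, so 1 + 1.162·K_p = 6.667.
K_p = (6.667 − 1)/1.162 = 4.88.

K_p = 4.88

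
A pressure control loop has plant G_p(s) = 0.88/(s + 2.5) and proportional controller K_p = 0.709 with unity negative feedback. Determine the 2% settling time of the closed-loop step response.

Closed-loop transfer function: T(s) = K_p·G_p(s)/(1 + K_p·G_p(s)) = 0.6239/(s + 2.5 + 0.6239) = 0.6239/(s + 3.124).
Time constant τ = 1/3.124 = 0.3201 s, so the 2% settling time is about 4τ = 1.28 s.

T_s ≈ 1.28 s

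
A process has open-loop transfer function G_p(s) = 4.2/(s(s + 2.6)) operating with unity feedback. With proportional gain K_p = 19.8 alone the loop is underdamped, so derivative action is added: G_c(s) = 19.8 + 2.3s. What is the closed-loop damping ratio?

Forward path: (19.8 + 2.3s)·4.2/(s(s+2.6)). The closed-loop characteristic equation is s² + (2.6 + 4.2·2.3)s + 4.2·19.8 = 0.
That is s² + 12.26s + 83.16 = 0, so ω_n = 9.119 rad/s and ζ = 12.26/(2·9.119) = 0.6722.

ζ = 0.672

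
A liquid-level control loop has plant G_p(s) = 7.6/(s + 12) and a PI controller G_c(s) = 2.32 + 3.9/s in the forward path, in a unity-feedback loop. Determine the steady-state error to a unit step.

0

The open loop G_c(s)G_p(s) has a pole at the origin (type 1), so the static position error constant is infinite and e_ss = 1/(1+∞) = 0.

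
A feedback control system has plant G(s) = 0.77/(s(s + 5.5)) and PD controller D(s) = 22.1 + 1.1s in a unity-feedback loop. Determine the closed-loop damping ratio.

ζ = 0.769

Forward path: (22.1 + 1.1s)·0.77/(s(s+5.5)). The closed-loop characteristic equation is s² + (5.5 + 0.77·1.1)s + 0.77·22.1 = 0.
That is s² + 6.347s + 17.02 = 0, so ω_n = 4.125 rad/s and ζ = 6.347/(2·4.125) = 0.7693.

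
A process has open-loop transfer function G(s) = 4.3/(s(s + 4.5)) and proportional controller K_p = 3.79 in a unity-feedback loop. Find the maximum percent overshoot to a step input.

The closed-loop denominator s² + 4.5s + 16.3 gives ω_n = √16.3 = 4.037 and ζ = 4.5/(2ω_n) = 0.5574.
%OS = 100·exp(−πζ/√(1−ζ²)) = 100·exp(−π·0.5574/√0.6894) = 12.1%.

12.1%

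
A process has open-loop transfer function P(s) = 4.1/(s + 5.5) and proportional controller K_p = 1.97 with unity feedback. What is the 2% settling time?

T_s ≈ 0.295 s

Closed-loop transfer function: T(s) = K_p·P(s)/(1 + K_p·P(s)) = 8.077/(s + 5.5 + 8.077) = 8.077/(s + 13.58).
Time constant τ = 1/13.58 = 0.07365 s, so the 2% settling time is about 4τ = 0.295 s.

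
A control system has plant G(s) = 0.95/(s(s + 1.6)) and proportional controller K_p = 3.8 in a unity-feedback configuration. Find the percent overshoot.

23.3%

Closed-loop characteristic equation: s² + 1.6s + 3.61 = 0, so ω_n = 1.9 rad/s and ζ = 1.6/(2·1.9) = 0.4211.
%OS = 100·exp(−πζ/√(1−ζ²)) = 100·exp(−π·0.4211/√0.8227) = 23.3%.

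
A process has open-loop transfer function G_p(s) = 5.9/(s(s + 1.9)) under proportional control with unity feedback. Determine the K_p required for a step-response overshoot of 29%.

K_p = 1.14

From %OS = 100·exp(−πζ/√(1−ζ²)) = 29%, ζ = −ln(0.29)/√(π²+ln²(0.29)) = 0.3666.
Characteristic equation s² + 1.9s + 5.9K_p = 0 gives ζ = 1.9/(2√(5.9K_p)).
Setting ζ = 0.3666: √(5.9K_p) = 1.9/(2·0.3666) = 2.591, so K_p = 6.715/5.9 = 1.14.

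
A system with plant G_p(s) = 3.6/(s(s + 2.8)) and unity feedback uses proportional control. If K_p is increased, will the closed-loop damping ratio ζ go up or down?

ζ = 2.8/(2√(3.6K_p)); increasing K_p raises the denominator, so ζ falls.

decrease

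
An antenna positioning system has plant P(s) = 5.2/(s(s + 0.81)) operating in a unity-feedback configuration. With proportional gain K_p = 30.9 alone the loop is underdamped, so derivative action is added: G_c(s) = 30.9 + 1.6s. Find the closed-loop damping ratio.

Forward path: (30.9 + 1.6s)·5.2/(s(s+0.81)). The closed-loop characteristic equation is s² + (0.81 + 5.2·1.6)s + 5.2·30.9 = 0.
That is s² + 9.13s + 160.7 = 0, so ω_n = 12.68 rad/s and ζ = 9.13/(2·12.68) = 0.3601.

ζ = 0.36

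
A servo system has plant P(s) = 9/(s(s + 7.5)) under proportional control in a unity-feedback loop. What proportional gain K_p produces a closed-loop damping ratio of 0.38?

Closed-loop characteristic equation: s² + 7.5s + K_p·9 = 0.
So ω_n = √(9K_p) and 2ζω_n = 7.5, giving ζ = 7.5/(2√(9K_p)).
Setting ζ = 0.38: √(9K_p) = 7.5/(2·0.38) = 9.868, so K_p = 97.39/9 = 10.8.

K_p = 10.8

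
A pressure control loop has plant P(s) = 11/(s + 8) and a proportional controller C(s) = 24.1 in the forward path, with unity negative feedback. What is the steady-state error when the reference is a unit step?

The loop is type 0. Static position error constant K_pos = C(0)·P(0) = 24.1·1.375 = 33.14.
Steady-state error to a unit step: e_ss = 1/(1+K_pos) = 1/34.14 = 0.0293.

0.0293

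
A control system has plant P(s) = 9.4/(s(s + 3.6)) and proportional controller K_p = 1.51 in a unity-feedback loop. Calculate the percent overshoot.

18.1%

From 1 + K_pP(s) = 0: s² + 3.6s + 14.19 = 0 ⇒ ω_n = 3.767, ζ = 0.4778.
%OS = 100·exp(−πζ/√(1−ζ²)) = 100·exp(−π·0.4778/√0.7717) = 18.1%.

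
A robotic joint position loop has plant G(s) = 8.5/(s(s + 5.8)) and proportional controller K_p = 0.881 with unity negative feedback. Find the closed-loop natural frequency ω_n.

1 + K_p·G(s) = 0 gives s² + 5.8s + 7.489 = 0.
So ω_n² = 7.489 ⇒ ω_n = 2.737 rad/s, and ζ = 5.8/(2ω_n) = 1.06.

ω_n = 2.74 rad/s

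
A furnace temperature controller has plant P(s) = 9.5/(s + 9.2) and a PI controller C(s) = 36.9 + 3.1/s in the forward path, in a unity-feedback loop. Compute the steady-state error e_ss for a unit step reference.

0

The open loop C(s)P(s) has a pole at the origin (type 1), so the static position error constant is infinite and e_ss = 1/(1+∞) = 0.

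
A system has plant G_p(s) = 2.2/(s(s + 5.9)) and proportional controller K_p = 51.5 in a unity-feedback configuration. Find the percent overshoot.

40.4%

The closed-loop denominator s² + 5.9s + 113.3 gives ω_n = √113.3 = 10.64 and ζ = 5.9/(2ω_n) = 0.2771.
%OS = 100·exp(−πζ/√(1−ζ²)) = 100·exp(−π·0.2771/√0.9232) = 40.4%.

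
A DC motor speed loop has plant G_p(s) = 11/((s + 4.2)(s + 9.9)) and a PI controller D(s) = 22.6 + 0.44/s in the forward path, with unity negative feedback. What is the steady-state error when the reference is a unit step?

0

The open loop D(s)G_p(s) has a pole at the origin (type 1), so the static position error constant is infinite and e_ss = 1/(1+∞) = 0.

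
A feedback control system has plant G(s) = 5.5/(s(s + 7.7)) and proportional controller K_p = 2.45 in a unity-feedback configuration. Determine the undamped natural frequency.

ω_n = 3.67 rad/s

The closed-loop denominator is s(s+7.7) + 2.45·5.5 = s² + 7.7s + 13.48.
Matching s² + 2ζω_n s + ω_n²: ω_n = √13.48 = 3.671 rad/s and 2ζω_n = 7.7, so ζ = 7.7/(2·3.671) = 1.05.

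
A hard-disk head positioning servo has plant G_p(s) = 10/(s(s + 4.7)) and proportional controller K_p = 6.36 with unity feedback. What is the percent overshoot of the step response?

The closed-loop denominator s² + 4.7s + 63.6 gives ω_n = √63.6 = 7.975 and ζ = 4.7/(2ω_n) = 0.2947.
%OS = 100·exp(−πζ/√(1−ζ²)) = 100·exp(−π·0.2947/√0.9132) = 38%.

38%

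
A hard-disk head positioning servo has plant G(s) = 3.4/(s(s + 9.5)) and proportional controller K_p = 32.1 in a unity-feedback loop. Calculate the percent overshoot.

The closed-loop denominator s² + 9.5s + 109.1 gives ω_n = √109.1 = 10.45 and ζ = 9.5/(2ω_n) = 0.4547.
%OS = 100·exp(−πζ/√(1−ζ²)) = 100·exp(−π·0.4547/√0.7933) = 20.1%.

20.1%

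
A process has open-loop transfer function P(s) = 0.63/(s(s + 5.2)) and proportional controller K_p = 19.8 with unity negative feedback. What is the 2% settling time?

T_s ≈ 1.54 s

From 1 + K_pP(s) = 0: s² + 5.2s + 12.47 = 0 ⇒ ω_n = 3.532, ζ = 0.7362.
2% settling time T_s ≈ 4/(ζω_n) = 4/2.6 = 1.54 s.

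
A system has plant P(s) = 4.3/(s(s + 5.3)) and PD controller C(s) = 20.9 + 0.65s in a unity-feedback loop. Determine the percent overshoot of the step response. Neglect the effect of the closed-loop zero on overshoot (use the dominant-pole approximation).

22.7%

Forward path: (20.9 + 0.65s)·4.3/(s(s+5.3)). The closed-loop characteristic equation is s² + (5.3 + 4.3·0.65)s + 4.3·20.9 = 0.
That is s² + 8.095s + 89.87 = 0, so ω_n = 9.48 rad/s and ζ = 8.095/(2·9.48) = 0.427.
%OS = 100·exp(−πζ/√(1−ζ²)) = 22.7%.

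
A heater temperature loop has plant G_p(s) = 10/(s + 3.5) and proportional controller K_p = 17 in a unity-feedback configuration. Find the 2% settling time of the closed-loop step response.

T_s ≈ 0.0231 s

Closed-loop transfer function: T(s) = K_p·G_p(s)/(1 + K_p·G_p(s)) = 170/(s + 3.5 + 170) = 170/(s + 173.5).
Time constant τ = 1/173.5 = 0.005764 s, so the 2% settling time is about 4τ = 0.0231 s.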